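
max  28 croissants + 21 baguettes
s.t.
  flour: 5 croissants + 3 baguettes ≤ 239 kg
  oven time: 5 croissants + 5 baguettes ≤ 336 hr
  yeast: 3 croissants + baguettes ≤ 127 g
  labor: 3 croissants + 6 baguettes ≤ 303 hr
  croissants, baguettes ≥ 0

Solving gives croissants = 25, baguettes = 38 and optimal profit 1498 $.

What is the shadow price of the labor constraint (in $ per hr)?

At the optimum: flour uses 239 of 239 (binding); oven time uses 315 of 336 (slack = 21); yeast uses 113 of 127 (slack = 14); labor uses 303 of 303 (binding).
Since oven time, yeast are not tight, their duals are 0.
The binding rows give the dual system: 5·y_flour + 3·y_labor = 28 and 3·y_flour + 6·y_labor = 21.
This yields shadow prices y_flour = 5, y_labor = 1.
Shadow price of labor = 1.

1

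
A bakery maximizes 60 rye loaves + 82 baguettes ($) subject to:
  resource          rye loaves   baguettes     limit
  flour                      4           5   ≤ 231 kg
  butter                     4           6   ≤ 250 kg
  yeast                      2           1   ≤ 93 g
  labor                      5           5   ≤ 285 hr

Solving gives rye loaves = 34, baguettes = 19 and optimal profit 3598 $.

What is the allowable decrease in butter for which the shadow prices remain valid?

4

Binding constraints: flour, butter. The basis is B = [[4,5],[4,6]] with det 4.
Per unit decrease in butter, x* moves by d = (1.25, -1).
The basis stays optimal until yeast becomes binding; allowable decrease = 4 kg.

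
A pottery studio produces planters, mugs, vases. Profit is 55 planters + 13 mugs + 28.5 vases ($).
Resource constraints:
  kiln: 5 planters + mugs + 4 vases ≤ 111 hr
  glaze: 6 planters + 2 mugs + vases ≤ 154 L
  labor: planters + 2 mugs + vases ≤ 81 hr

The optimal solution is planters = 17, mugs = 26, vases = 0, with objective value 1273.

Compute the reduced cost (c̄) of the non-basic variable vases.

At the optimum: kiln uses 111 of 111 (binding); glaze uses 154 of 154 (binding); labor uses 69 of 81 (slack = 12).
Slack constraints have shadow price 0 (complementary slackness).
Dual feasibility on the basic columns requires 5·y_kiln + 6·y_glaze = 55, 1·y_kiln + 2·y_glaze = 13.
Solving: y_kiln = 8, y_glaze = 2.5.
Reduced cost of vases: c₃ − yᵀa₃ = 28.5 − (8·4 + 2.5·1) = 28.5 − 34.5 = -6.

-6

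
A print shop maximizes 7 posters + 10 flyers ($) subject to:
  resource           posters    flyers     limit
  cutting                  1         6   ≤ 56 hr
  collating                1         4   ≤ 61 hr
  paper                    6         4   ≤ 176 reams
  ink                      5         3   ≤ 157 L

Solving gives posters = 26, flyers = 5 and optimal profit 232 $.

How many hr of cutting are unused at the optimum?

0

cutting used = 1·26 + 6·5 = 56; slack = 56 − 56 = 0.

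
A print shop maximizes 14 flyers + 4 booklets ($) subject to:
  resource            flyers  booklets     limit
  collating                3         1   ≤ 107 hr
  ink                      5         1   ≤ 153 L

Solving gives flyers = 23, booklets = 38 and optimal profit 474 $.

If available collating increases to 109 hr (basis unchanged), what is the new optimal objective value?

480

At the optimum: collating uses 107 of 107 (binding); ink uses 153 of 153 (binding).
From A_Bᵀ y = c: 3·y_collating + 5·y_ink = 14; 1·y_collating + 1·y_ink = 4.
→ y_collating = 3 and y_ink = 1.
Δz = y_collating·Δb = 3 × (2) = 6, so new z* = 474 + 6 = 480.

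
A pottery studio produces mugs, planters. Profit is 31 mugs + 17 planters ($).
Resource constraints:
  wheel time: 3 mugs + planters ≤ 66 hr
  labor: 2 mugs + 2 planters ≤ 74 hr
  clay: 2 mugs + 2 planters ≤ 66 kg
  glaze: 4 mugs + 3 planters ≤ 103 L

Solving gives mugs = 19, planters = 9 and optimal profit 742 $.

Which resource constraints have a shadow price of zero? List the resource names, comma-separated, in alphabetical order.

wheel time: 66/66 (binding)
labor: 56/74 (slack 18)
clay: 56/66 (slack 10)
glaze: 103/103 (binding)
By complementary slackness, a constraint with positive slack has shadow price 0 → clay, labor.

clay, labor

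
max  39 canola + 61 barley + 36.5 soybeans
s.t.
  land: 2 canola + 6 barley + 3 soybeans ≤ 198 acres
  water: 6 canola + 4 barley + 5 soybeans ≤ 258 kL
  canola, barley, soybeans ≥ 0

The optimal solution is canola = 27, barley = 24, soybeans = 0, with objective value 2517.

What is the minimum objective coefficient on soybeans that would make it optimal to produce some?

Check each constraint at x*: land 198/198 (tight); water 258/258 (tight).
The binding rows give the dual system: 2·y_land + 6·y_water = 39 and 6·y_land + 4·y_water = 61.
→ y_land = 7.5 and y_water = 4.
soybeans enters the basis when its profit ≥ yᵀa₃ = 7.5·3 + 4·5 = 42.5.

42.5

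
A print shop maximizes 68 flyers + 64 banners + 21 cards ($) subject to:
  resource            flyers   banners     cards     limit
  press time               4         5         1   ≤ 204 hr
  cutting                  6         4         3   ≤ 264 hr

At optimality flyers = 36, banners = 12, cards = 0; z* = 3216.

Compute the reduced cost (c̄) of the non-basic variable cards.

Both press time and cutting are binding at x*.
The binding rows give the dual system: 4·y_press time + 6·y_cutting = 68 and 5·y_press time + 4·y_cutting = 64.
This yields shadow prices y_press time = 8, y_cutting = 6.
Reduced cost of cards: c₃ − yᵀa₃ = 21 − (8·1 + 6·3) = 21 − 26 = -5.

-5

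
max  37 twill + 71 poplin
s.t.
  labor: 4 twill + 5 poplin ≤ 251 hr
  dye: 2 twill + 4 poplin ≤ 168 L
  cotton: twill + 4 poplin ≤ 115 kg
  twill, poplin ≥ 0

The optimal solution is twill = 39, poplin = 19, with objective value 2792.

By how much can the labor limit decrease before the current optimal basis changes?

107.25

Binding constraints: labor, cotton. The basis is B = [[4,5],[1,4]] with det 11.
Per unit decrease in labor, x* moves by d = (-0.3636, 0.0909).
The basis stays optimal until twill reaches 0; allowable decrease = 107.25 hr.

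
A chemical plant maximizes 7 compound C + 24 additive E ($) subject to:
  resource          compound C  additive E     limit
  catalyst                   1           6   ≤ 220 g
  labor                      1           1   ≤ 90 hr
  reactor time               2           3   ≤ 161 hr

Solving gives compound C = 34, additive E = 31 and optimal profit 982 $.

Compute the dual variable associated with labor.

0

Binding: catalyst and reactor time. Non-binding: labor (25 unused).
By complementary slackness, y = 0 for the non-binding constraint.
From A_Bᵀ y = c: 1·y_catalyst + 2·y_reactor time = 7; 6·y_catalyst + 3·y_reactor time = 24.
Solving: y_catalyst = 3, y_reactor time = 2.
Shadow price of labor = 0.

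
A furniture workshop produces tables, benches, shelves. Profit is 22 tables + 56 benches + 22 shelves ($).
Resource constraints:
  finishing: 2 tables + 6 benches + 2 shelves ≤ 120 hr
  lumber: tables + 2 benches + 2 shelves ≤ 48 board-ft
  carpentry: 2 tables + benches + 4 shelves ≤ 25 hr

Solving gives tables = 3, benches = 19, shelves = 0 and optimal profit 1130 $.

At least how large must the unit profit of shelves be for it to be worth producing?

26

At the optimum: finishing uses 120 of 120 (binding); lumber uses 41 of 48 (slack = 7); carpentry uses 25 of 25 (binding).
By complementary slackness, y = 0 for the non-binding constraint.
Dual feasibility on the basic columns requires 2·y_finishing + 2·y_carpentry = 22, 6·y_finishing + 1·y_carpentry = 56.
→ y_finishing = 9 and y_carpentry = 2.
shelves enters the basis when its profit ≥ yᵀa₃ = 9·2 + 2·4 = 26.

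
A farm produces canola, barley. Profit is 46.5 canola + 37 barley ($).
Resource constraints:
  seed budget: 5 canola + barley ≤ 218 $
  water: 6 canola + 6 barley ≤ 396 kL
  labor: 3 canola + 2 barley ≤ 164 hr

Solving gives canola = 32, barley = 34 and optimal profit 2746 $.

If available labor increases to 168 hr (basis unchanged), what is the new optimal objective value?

Binding: water and labor. Non-binding: seed budget (24 unused).
Since seed budget is not tight, its dual is 0.
From A_Bᵀ y = c: 6·y_water + 3·y_labor = 46.5; 6·y_water + 2·y_labor = 37.
Solving: y_water = 3, y_labor = 9.5.
Δz = y_labor·Δb = 9.5 × (4) = 38, so new z* = 2746 + 38 = 2784.

2784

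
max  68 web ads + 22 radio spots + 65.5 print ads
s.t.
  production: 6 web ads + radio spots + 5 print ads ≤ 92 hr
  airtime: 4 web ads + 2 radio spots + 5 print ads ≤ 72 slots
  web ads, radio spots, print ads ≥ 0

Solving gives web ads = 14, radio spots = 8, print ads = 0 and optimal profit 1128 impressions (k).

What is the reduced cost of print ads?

At the optimum: production uses 92 of 92 (binding); airtime uses 72 of 72 (binding).
Dual feasibility on the basic columns requires 6·y_production + 4·y_airtime = 68, 1·y_production + 2·y_airtime = 22.
Solving: y_production = 6, y_airtime = 8.
Reduced cost of print ads: c₃ − yᵀa₃ = 65.5 − (6·5 + 8·5) = 65.5 − 70 = -4.5.

-4.5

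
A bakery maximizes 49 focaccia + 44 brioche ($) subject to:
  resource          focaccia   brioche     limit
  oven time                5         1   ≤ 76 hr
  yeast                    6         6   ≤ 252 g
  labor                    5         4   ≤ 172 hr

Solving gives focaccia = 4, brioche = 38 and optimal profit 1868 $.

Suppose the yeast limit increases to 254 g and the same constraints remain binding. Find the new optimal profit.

Binding: yeast and labor. Non-binding: oven time (18 unused).
Since oven time is not tight, its dual is 0.
From A_Bᵀ y = c: 6·y_yeast + 5·y_labor = 49; 6·y_yeast + 4·y_labor = 44.
This yields shadow prices y_yeast = 4, y_labor = 5.
Δz = y_yeast·Δb = 4 × (2) = 8, so new z* = 1868 + 8 = 1876.

1876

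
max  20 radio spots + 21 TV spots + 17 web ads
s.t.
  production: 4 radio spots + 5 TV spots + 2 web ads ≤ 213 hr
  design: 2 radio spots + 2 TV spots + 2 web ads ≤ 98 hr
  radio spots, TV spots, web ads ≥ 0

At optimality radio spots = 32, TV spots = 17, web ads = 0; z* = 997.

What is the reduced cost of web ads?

-1

At the optimum: production uses 213 of 213 (binding); design uses 98 of 98 (binding).
The binding rows give the dual system: 4·y_production + 2·y_design = 20 and 5·y_production + 2·y_design = 21.
Solving: y_production = 1, y_design = 8.
Reduced cost of web ads: c₃ − yᵀa₃ = 17 − (1·2 + 8·2) = 17 − 18 = -1.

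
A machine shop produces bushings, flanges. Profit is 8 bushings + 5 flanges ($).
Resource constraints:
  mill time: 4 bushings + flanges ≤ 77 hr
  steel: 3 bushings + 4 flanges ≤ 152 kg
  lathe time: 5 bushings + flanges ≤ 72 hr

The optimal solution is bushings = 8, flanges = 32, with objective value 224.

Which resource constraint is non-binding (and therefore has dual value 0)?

mill time

mill time: 64/77 (slack 13)
steel: 152/152 (binding)
lathe time: 72/72 (binding)
By complementary slackness, a constraint with positive slack has shadow price 0 → mill time.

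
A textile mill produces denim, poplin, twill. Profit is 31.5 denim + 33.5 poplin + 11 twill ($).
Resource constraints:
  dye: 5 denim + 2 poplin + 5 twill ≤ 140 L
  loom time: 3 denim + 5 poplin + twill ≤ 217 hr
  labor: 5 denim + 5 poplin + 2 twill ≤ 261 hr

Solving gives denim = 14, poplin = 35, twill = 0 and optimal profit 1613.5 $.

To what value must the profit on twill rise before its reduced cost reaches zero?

Binding: dye and loom time. Non-binding: labor (16 unused).
Since labor is not tight, its dual is 0.
Dual feasibility on the basic columns requires 5·y_dye + 3·y_loom time = 31.5, 2·y_dye + 5·y_loom time = 33.5.
→ y_dye = 3 and y_loom time = 5.5.
twill enters the basis when its profit ≥ yᵀa₃ = 3·5 + 5.5·1 = 20.5.

20.5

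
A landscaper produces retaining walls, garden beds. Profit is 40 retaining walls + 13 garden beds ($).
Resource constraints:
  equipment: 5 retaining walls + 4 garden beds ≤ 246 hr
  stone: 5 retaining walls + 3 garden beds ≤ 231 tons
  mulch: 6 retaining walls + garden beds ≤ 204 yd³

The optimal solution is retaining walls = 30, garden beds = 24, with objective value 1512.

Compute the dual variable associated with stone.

0

At the optimum: equipment uses 246 of 246 (binding); stone uses 222 of 231 (slack = 9); mulch uses 204 of 204 (binding).
By complementary slackness, y = 0 for the non-binding constraint.
From A_Bᵀ y = c: 5·y_equipment + 6·y_mulch = 40; 4·y_equipment + 1·y_mulch = 13.
This yields shadow prices y_equipment = 2, y_mulch = 5.
Shadow price of stone = 0.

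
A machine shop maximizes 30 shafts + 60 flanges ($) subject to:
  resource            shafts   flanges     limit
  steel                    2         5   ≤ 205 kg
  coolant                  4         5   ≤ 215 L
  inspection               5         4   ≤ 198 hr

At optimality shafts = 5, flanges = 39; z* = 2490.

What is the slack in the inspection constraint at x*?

17

inspection used = 5·5 + 4·39 = 181; slack = 198 − 181 = 17.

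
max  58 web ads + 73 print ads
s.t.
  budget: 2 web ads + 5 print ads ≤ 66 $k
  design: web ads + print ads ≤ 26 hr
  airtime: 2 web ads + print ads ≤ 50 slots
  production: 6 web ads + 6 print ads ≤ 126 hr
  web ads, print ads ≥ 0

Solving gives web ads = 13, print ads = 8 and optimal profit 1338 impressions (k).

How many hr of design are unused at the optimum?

design used = 1·13 + 1·8 = 21; slack = 26 − 21 = 5.

5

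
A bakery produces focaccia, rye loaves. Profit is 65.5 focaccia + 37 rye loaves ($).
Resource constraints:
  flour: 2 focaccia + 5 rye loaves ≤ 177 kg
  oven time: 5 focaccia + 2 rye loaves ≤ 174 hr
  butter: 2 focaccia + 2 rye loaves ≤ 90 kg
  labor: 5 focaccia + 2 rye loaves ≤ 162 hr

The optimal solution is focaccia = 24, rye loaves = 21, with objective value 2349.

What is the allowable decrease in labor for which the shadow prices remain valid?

24

Binding constraints: butter, labor. The basis is B = [[2,2],[5,2]] with det -6.
Per unit decrease in labor, x* moves by d = (-0.3333, 0.3333).
The basis stays optimal until flour becomes binding; allowable decrease = 24 hr.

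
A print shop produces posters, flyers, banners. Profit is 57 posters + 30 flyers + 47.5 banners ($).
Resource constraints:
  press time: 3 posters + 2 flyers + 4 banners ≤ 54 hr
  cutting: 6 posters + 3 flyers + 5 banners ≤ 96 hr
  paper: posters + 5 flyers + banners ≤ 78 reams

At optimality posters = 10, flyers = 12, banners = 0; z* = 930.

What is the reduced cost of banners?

At the optimum: press time uses 54 of 54 (binding); cutting uses 96 of 96 (binding); paper uses 70 of 78 (slack = 8).
By complementary slackness, y = 0 for the non-binding constraint.
The binding rows give the dual system: 3·y_press time + 6·y_cutting = 57 and 2·y_press time + 3·y_cutting = 30.
This yields shadow prices y_press time = 3, y_cutting = 8.
Reduced cost of banners: c₃ − yᵀa₃ = 47.5 − (3·4 + 8·5) = 47.5 − 52 = -4.5.

-4.5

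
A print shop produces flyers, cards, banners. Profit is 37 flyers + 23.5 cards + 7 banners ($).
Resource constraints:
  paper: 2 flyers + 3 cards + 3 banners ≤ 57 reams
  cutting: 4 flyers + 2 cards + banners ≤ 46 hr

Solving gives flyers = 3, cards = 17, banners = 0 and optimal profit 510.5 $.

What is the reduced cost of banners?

-8.5

Check each constraint at x*: paper 57/57 (tight); cutting 46/46 (tight).
Dual feasibility on the basic columns requires 2·y_paper + 4·y_cutting = 37, 3·y_paper + 2·y_cutting = 23.5.
→ y_paper = 2.5 and y_cutting = 8.
Reduced cost of banners: c₃ − yᵀa₃ = 7 − (2.5·3 + 8·1) = 7 − 15.5 = -8.5.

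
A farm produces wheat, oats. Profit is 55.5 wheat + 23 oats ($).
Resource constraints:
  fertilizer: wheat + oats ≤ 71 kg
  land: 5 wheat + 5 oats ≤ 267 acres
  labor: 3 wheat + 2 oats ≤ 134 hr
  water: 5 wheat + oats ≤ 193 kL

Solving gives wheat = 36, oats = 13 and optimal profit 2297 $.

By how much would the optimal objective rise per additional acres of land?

0

Check each constraint at x*: fertilizer 49/71 (slack 22); land 245/267 (slack 22); labor 134/134 (tight); water 193/193 (tight).
Since fertilizer, land are not tight, their duals are 0.
The binding rows give the dual system: 3·y_labor + 5·y_water = 55.5 and 2·y_labor + 1·y_water = 23.
Solving: y_labor = 8.5, y_water = 6.
Shadow price of land = 0.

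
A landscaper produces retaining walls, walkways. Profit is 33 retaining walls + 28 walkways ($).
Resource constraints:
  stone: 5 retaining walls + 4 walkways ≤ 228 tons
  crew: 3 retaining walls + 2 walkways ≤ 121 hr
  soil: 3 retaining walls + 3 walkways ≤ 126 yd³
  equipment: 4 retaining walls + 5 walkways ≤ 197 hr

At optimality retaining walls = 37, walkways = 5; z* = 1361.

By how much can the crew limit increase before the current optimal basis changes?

5

Binding constraints: crew, soil. The basis is B = [[3,2],[3,3]] with det 3.
Per unit increase in crew, x* moves by d = (1, -1).
The basis stays optimal until walkways reaches 0; allowable increase = 5 hr.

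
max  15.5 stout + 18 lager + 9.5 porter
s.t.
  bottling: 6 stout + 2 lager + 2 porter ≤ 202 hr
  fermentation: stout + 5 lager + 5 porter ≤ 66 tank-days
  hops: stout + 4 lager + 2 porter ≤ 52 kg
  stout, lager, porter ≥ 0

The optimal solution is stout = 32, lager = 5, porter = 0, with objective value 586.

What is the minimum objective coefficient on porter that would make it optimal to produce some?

11

Check each constraint at x*: bottling 202/202 (tight); fermentation 57/66 (slack 9); hops 52/52 (tight).
Slack constraints have shadow price 0 (complementary slackness).
Dual feasibility on the basic columns requires 6·y_bottling + 1·y_hops = 15.5, 2·y_bottling + 4·y_hops = 18.
Solving: y_bottling = 2, y_hops = 3.5.
porter enters the basis when its profit ≥ yᵀa₃ = 2·2 + 3.5·2 = 11.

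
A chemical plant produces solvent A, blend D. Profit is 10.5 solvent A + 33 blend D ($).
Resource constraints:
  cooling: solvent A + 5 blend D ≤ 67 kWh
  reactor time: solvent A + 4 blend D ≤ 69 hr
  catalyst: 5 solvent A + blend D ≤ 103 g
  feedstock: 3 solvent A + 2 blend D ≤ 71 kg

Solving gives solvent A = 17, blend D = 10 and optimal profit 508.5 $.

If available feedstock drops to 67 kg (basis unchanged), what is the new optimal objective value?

502.5

Binding: cooling and feedstock. Non-binding: reactor time (12 unused), catalyst (8 unused).
Slack constraints have shadow price 0 (complementary slackness).
The binding rows give the dual system: 1·y_cooling + 3·y_feedstock = 10.5 and 5·y_cooling + 2·y_feedstock = 33.
This yields shadow prices y_cooling = 6, y_feedstock = 1.5.
Δz = y_feedstock·Δb = 1.5 × (-4) = -6, so new z* = 508.5 − 6 = 502.5.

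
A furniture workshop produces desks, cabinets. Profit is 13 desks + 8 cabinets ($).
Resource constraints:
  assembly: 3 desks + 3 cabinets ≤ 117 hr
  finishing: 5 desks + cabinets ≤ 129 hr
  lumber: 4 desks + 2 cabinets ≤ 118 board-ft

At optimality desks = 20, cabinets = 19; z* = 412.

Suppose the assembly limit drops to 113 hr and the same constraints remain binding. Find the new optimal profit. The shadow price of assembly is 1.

408

Δb = -4, so new z* = 412 + (1)·(-4) = 412 − 4 = 408.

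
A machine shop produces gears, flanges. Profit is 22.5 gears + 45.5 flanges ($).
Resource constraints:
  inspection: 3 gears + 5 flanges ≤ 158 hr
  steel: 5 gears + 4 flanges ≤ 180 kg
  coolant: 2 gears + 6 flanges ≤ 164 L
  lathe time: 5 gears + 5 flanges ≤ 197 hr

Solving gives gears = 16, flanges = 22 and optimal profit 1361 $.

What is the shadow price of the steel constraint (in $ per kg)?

0

At the optimum: inspection uses 158 of 158 (binding); steel uses 168 of 180 (slack = 12); coolant uses 164 of 164 (binding); lathe time uses 190 of 197 (slack = 7).
By complementary slackness, y = 0 for the non-binding constraints.
From A_Bᵀ y = c: 3·y_inspection + 2·y_coolant = 22.5; 5·y_inspection + 6·y_coolant = 45.5.
This yields shadow prices y_inspection = 5.5, y_coolant = 3.
Shadow price of steel = 0.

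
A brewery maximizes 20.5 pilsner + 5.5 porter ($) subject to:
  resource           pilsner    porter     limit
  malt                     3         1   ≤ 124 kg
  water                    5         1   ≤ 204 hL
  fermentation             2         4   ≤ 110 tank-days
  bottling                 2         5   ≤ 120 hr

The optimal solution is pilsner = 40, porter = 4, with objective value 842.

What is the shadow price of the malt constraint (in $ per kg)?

3.5

Binding: malt and water. Non-binding: fermentation (14 unused), bottling (20 unused).
Since fermentation, bottling are not tight, their duals are 0.
The binding rows give the dual system: 3·y_malt + 5·y_water = 20.5 and 1·y_malt + 1·y_water = 5.5.
Solving: y_malt = 3.5, y_water = 2.
Shadow price of malt = 3.5.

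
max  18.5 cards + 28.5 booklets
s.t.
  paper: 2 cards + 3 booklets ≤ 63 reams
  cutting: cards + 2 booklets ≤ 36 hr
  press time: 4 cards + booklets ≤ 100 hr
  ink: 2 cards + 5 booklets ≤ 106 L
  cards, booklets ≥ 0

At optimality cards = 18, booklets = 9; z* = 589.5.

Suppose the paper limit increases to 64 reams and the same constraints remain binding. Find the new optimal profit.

At the optimum: paper uses 63 of 63 (binding); cutting uses 36 of 36 (binding); press time uses 81 of 100 (slack = 19); ink uses 81 of 106 (slack = 25).
Since press time, ink are not tight, their duals are 0.
Dual feasibility on the basic columns requires 2·y_paper + 1·y_cutting = 18.5, 3·y_paper + 2·y_cutting = 28.5.
Solving: y_paper = 8.5, y_cutting = 1.5.
Δz = y_paper·Δb = 8.5 × (1) = 8.5, so new z* = 589.5 + 8.5 = 598.

598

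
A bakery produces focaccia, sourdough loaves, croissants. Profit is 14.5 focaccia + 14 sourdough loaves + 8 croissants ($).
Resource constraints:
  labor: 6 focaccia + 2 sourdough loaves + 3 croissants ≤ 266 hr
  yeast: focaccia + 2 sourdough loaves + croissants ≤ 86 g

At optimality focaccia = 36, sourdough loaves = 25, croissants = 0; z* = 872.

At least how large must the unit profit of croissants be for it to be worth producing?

10

Check each constraint at x*: labor 266/266 (tight); yeast 86/86 (tight).
Dual feasibility on the basic columns requires 6·y_labor + 1·y_yeast = 14.5, 2·y_labor + 2·y_yeast = 14.
This yields shadow prices y_labor = 1.5, y_yeast = 5.5.
croissants enters the basis when its profit ≥ yᵀa₃ = 1.5·3 + 5.5·1 = 10.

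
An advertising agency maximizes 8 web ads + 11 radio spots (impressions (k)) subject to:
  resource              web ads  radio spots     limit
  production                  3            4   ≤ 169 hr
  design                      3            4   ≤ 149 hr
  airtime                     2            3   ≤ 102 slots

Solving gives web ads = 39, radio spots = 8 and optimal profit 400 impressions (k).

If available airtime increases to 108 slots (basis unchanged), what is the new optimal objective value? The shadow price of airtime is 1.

406

Δb = 6, so new z* = 400 + (1)·(6) = 400 + 6 = 406.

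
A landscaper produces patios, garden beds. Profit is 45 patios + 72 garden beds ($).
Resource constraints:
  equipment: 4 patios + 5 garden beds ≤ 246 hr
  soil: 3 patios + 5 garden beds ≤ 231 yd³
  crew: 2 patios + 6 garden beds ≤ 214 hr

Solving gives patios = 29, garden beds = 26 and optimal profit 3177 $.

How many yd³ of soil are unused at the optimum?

14

soil used = 3·29 + 5·26 = 217; slack = 231 − 217 = 14.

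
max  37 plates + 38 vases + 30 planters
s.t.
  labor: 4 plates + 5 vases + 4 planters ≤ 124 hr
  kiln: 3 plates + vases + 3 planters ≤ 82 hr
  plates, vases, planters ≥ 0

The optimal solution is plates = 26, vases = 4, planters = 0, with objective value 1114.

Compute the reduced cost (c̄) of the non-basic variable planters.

-7

Both labor and kiln are binding at x*.
Dual feasibility on the basic columns requires 4·y_labor + 3·y_kiln = 37, 5·y_labor + 1·y_kiln = 38.
→ y_labor = 7 and y_kiln = 3.
Reduced cost of planters: c₃ − yᵀa₃ = 30 − (7·4 + 3·3) = 30 − 37 = -7.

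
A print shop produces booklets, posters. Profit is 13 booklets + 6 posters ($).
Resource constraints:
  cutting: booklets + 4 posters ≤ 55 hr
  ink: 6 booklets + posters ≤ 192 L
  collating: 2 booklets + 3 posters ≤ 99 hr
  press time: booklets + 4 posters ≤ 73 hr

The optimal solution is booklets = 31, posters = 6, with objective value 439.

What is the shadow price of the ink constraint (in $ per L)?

2

At the optimum: cutting uses 55 of 55 (binding); ink uses 192 of 192 (binding); collating uses 80 of 99 (slack = 19); press time uses 55 of 73 (slack = 18).
By complementary slackness, y = 0 for the non-binding constraints.
From A_Bᵀ y = c: 1·y_cutting + 6·y_ink = 13; 4·y_cutting + 1·y_ink = 6.
Solving: y_cutting = 1, y_ink = 2.
Shadow price of ink = 2.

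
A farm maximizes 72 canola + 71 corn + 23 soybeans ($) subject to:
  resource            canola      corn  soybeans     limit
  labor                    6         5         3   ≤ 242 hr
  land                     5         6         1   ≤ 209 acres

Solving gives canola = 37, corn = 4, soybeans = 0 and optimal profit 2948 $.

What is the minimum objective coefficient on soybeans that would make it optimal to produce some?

27

At the optimum: labor uses 242 of 242 (binding); land uses 209 of 209 (binding).
Dual feasibility on the basic columns requires 6·y_labor + 5·y_land = 72, 5·y_labor + 6·y_land = 71.
Solving: y_labor = 7, y_land = 6.
soybeans enters the basis when its profit ≥ yᵀa₃ = 7·3 + 6·1 = 27.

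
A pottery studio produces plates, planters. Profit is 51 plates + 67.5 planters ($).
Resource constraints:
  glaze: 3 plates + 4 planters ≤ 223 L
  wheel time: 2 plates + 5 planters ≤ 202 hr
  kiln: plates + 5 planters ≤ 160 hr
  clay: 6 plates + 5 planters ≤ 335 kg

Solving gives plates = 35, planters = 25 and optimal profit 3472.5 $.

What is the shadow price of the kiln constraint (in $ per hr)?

Check each constraint at x*: glaze 205/223 (slack 18); wheel time 195/202 (slack 7); kiln 160/160 (tight); clay 335/335 (tight).
Slack constraints have shadow price 0 (complementary slackness).
Dual feasibility on the basic columns requires 1·y_kiln + 6·y_clay = 51, 5·y_kiln + 5·y_clay = 67.5.
Solving: y_kiln = 6, y_clay = 7.5.
Shadow price of kiln = 6.

6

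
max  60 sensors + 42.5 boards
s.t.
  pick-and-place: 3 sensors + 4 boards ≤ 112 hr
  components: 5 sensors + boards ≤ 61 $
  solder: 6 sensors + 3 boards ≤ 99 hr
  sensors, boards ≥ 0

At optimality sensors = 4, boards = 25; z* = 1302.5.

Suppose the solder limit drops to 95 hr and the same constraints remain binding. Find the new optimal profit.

1272.5

Binding: pick-and-place and solder. Non-binding: components (16 unused).
Since components is not tight, its dual is 0.
The binding rows give the dual system: 3·y_pick-and-place + 6·y_solder = 60 and 4·y_pick-and-place + 3·y_solder = 42.5.
→ y_pick-and-place = 5 and y_solder = 7.5.
Δz = y_solder·Δb = 7.5 × (-4) = -30, so new z* = 1302.5 − 30 = 1272.5.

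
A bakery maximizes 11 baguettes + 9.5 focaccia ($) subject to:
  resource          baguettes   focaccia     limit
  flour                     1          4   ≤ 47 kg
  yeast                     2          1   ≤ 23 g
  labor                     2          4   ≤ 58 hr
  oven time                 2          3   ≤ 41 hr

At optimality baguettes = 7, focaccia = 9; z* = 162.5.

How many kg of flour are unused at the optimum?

flour used = 1·7 + 4·9 = 43; slack = 47 − 43 = 4.

4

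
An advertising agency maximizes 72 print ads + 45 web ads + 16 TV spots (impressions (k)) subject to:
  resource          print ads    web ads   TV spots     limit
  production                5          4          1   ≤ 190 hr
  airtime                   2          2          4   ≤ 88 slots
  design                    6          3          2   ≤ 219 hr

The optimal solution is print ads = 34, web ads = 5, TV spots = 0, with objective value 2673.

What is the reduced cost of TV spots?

-4

At the optimum: production uses 190 of 190 (binding); airtime uses 78 of 88 (slack = 10); design uses 219 of 219 (binding).
By complementary slackness, y = 0 for the non-binding constraint.
The binding rows give the dual system: 5·y_production + 6·y_design = 72 and 4·y_production + 3·y_design = 45.
Solving: y_production = 6, y_design = 7.
Reduced cost of TV spots: c₃ − yᵀa₃ = 16 − (6·1 + 7·2) = 16 − 20 = -4.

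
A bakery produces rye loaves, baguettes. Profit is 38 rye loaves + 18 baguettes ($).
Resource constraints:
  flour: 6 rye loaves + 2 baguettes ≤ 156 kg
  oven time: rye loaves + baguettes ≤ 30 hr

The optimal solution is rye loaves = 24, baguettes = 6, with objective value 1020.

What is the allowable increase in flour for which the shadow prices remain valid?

24

Binding constraints: flour, oven time. The basis is B = [[6,2],[1,1]] with det 4.
Per unit increase in flour, x* moves by d = (0.25, -0.25).
The basis stays optimal until baguettes reaches 0; allowable increase = 24 kg.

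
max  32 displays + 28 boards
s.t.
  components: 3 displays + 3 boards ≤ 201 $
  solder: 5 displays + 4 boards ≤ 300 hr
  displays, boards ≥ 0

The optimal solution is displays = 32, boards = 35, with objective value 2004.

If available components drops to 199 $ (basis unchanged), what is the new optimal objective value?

1996

Check each constraint at x*: components 201/201 (tight); solder 300/300 (tight).
Dual feasibility on the basic columns requires 3·y_components + 5·y_solder = 32, 3·y_components + 4·y_solder = 28.
Solving: y_components = 4, y_solder = 4.
Δz = y_components·Δb = 4 × (-2) = -8, so new z* = 2004 − 8 = 1996.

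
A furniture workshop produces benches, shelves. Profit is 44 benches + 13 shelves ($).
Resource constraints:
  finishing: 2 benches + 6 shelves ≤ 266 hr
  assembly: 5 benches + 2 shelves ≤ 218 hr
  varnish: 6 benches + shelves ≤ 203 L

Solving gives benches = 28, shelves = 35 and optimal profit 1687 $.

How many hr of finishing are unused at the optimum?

0

finishing used = 2·28 + 6·35 = 266; slack = 266 − 266 = 0.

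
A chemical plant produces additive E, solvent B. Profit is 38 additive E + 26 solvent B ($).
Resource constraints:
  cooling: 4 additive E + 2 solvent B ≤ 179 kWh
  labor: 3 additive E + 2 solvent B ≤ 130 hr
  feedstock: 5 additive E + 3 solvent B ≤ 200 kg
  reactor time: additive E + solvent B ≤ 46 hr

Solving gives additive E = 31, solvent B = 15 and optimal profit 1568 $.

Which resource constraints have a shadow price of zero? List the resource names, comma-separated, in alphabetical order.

cooling, labor

cooling: 154/179 (slack 25)
labor: 123/130 (slack 7)
feedstock: 200/200 (binding)
reactor time: 46/46 (binding)
By complementary slackness, a constraint with positive slack has shadow price 0 → cooling, labor.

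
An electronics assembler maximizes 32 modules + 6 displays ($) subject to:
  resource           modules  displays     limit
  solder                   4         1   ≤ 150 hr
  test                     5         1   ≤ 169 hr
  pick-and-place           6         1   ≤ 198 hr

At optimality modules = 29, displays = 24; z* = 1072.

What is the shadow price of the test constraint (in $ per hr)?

Binding: test and pick-and-place. Non-binding: solder (10 unused).
Since solder is not tight, its dual is 0.
The binding rows give the dual system: 5·y_test + 6·y_pick-and-place = 32 and 1·y_test + 1·y_pick-and-place = 6.
Solving: y_test = 4, y_pick-and-place = 2.
Shadow price of test = 4.

4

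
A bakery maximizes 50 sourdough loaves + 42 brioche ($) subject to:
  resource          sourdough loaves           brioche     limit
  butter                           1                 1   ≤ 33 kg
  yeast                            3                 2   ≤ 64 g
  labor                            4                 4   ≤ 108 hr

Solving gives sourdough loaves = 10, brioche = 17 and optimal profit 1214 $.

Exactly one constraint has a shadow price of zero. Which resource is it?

butter

butter: 27/33 (slack 6)
yeast: 64/64 (binding)
labor: 108/108 (binding)
By complementary slackness, a constraint with positive slack has shadow price 0 → butter.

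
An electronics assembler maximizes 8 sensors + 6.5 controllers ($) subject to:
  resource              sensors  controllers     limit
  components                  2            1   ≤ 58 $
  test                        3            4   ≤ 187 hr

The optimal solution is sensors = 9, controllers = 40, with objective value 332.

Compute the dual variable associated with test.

1

Both components and test are binding at x*.
The binding rows give the dual system: 2·y_components + 3·y_test = 8 and 1·y_components + 4·y_test = 6.5.
This yields shadow prices y_components = 2.5, y_test = 1.
Shadow price of test = 1.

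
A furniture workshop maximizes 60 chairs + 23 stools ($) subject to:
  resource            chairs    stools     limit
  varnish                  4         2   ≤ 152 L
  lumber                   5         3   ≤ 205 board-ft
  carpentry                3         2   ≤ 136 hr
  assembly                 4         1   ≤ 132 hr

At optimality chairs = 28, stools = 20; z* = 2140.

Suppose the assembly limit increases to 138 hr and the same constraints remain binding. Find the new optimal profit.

Binding: varnish and assembly. Non-binding: lumber (5 unused), carpentry (12 unused).
By complementary slackness, y = 0 for the non-binding constraints.
The binding rows give the dual system: 4·y_varnish + 4·y_assembly = 60 and 2·y_varnish + 1·y_assembly = 23.
Solving: y_varnish = 8, y_assembly = 7.
Δz = y_assembly·Δb = 7 × (6) = 42, so new z* = 2140 + 42 = 2182.

2182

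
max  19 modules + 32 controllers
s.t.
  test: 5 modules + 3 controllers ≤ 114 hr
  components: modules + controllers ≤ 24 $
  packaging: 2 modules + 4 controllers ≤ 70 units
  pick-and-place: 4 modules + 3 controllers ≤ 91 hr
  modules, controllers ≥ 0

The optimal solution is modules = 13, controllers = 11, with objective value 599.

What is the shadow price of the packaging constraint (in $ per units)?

At the optimum: test uses 98 of 114 (slack = 16); components uses 24 of 24 (binding); packaging uses 70 of 70 (binding); pick-and-place uses 85 of 91 (slack = 6).
By complementary slackness, y = 0 for the non-binding constraints.
The binding rows give the dual system: 1·y_components + 2·y_packaging = 19 and 1·y_components + 4·y_packaging = 32.
→ y_components = 6 and y_packaging = 6.5.
Shadow price of packaging = 6.5.

6.5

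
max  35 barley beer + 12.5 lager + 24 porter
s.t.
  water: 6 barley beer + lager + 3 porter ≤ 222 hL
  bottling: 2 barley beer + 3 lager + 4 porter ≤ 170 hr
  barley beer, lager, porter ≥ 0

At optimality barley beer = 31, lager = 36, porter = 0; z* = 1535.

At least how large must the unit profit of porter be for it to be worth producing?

25

At the optimum: water uses 222 of 222 (binding); bottling uses 170 of 170 (binding).
From A_Bᵀ y = c: 6·y_water + 2·y_bottling = 35; 1·y_water + 3·y_bottling = 12.5.
→ y_water = 5 and y_bottling = 2.5.
porter enters the basis when its profit ≥ yᵀa₃ = 5·3 + 2.5·4 = 25.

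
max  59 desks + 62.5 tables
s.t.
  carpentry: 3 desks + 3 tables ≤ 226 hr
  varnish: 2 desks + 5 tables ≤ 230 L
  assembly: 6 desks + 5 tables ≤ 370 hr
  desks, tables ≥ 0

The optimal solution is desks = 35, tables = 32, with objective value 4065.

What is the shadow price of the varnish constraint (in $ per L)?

Binding: varnish and assembly. Non-binding: carpentry (25 unused).
By complementary slackness, y = 0 for the non-binding constraint.
From A_Bᵀ y = c: 2·y_varnish + 6·y_assembly = 59; 5·y_varnish + 5·y_assembly = 62.5.
Solving: y_varnish = 4, y_assembly = 8.5.
Shadow price of varnish = 4.

4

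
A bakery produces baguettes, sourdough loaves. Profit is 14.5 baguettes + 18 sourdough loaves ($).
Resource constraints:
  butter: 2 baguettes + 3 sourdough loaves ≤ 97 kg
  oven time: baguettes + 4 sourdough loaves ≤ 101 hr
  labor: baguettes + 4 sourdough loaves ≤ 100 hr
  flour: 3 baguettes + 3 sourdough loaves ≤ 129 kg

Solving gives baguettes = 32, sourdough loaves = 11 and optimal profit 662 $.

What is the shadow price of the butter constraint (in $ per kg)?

Check each constraint at x*: butter 97/97 (tight); oven time 76/101 (slack 25); labor 76/100 (slack 24); flour 129/129 (tight).
Since oven time, labor are not tight, their duals are 0.
From A_Bᵀ y = c: 2·y_butter + 3·y_flour = 14.5; 3·y_butter + 3·y_flour = 18.
This yields shadow prices y_butter = 3.5, y_flour = 2.5.
Shadow price of butter = 3.5.

3.5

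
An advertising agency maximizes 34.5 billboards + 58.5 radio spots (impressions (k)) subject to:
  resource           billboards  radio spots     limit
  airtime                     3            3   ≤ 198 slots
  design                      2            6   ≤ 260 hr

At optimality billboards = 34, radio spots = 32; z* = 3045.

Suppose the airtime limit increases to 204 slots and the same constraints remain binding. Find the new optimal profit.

3090

At the optimum: airtime uses 198 of 198 (binding); design uses 260 of 260 (binding).
The binding rows give the dual system: 3·y_airtime + 2·y_design = 34.5 and 3·y_airtime + 6·y_design = 58.5.
Solving: y_airtime = 7.5, y_design = 6.
Δz = y_airtime·Δb = 7.5 × (6) = 45, so new z* = 3045 + 45 = 3090.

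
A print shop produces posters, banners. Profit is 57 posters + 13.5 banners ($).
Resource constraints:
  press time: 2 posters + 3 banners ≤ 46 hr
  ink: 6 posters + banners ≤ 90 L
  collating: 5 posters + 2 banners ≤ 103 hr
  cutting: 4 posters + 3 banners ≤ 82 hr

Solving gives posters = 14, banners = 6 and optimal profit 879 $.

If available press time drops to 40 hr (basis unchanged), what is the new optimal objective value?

Check each constraint at x*: press time 46/46 (tight); ink 90/90 (tight); collating 82/103 (slack 21); cutting 74/82 (slack 8).
Slack constraints have shadow price 0 (complementary slackness).
Dual feasibility on the basic columns requires 2·y_press time + 6·y_ink = 57, 3·y_press time + 1·y_ink = 13.5.
This yields shadow prices y_press time = 1.5, y_ink = 9.
Δz = y_press time·Δb = 1.5 × (-6) = -9, so new z* = 879 − 9 = 870.

870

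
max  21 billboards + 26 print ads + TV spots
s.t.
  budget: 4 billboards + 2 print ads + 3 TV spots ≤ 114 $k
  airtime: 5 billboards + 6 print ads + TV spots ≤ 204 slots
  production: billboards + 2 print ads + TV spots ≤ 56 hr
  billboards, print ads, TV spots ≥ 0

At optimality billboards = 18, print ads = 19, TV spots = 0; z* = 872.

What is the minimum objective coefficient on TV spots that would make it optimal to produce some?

5

Binding: airtime and production. Non-binding: budget (4 unused).
By complementary slackness, y = 0 for the non-binding constraint.
From A_Bᵀ y = c: 5·y_airtime + 1·y_production = 21; 6·y_airtime + 2·y_production = 26.
→ y_airtime = 4 and y_production = 1.
TV spots enters the basis when its profit ≥ yᵀa₃ = 4·1 + 1·1 = 5.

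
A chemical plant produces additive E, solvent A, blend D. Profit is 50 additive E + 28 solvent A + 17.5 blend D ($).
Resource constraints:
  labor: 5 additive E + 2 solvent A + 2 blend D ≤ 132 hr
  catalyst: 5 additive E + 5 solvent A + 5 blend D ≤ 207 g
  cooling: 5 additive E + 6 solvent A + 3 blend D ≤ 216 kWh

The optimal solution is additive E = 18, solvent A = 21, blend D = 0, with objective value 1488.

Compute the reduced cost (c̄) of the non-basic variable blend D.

-4.5

Binding: labor and cooling. Non-binding: catalyst (12 unused).
By complementary slackness, y = 0 for the non-binding constraint.
The binding rows give the dual system: 5·y_labor + 5·y_cooling = 50 and 2·y_labor + 6·y_cooling = 28.
Solving: y_labor = 8, y_cooling = 2.
Reduced cost of blend D: c₃ − yᵀa₃ = 17.5 − (8·2 + 2·3) = 17.5 − 22 = -4.5.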